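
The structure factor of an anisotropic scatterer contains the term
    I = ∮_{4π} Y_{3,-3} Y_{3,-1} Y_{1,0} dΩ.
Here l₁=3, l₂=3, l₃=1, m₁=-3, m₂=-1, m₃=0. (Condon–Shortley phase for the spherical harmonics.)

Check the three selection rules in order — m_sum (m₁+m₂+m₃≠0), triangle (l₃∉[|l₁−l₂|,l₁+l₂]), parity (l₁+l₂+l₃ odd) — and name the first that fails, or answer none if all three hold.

azimuthal sum: -3 − 1 + 0 = -4  ✗
0 ≤ 1 ≤ 6 (triangle on l)
L = 3 + 3 + 1 = 7 (odd)

m_sum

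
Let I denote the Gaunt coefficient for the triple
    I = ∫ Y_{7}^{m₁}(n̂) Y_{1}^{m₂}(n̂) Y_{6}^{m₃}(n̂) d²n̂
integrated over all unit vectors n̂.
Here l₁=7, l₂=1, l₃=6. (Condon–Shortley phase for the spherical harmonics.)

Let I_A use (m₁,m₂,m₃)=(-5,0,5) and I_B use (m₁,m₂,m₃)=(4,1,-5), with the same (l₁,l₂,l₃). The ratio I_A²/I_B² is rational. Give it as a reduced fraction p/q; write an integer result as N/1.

l's match ⇒ only the (l;m) 3-j factors differ between A and B.
A: triangle coeff Δ(7,1,6) = 1/1365; Σ_t [1,1]: t=1:−1/39916800 = -1/39916800; (3j)²=8/455 [(7 1 6; -5 0 5)], sign=+1
B: triangle coeff Δ(7,1,6) = 1/1365; Σ_t [2,2]: t=2:+1/79833600 = 1/79833600; (3j)²=1/455 [(7 1 6; 4 1 -5)], sign=-1
I_A²/I_B² = (8/455)/(1/455) = 8/1

8/1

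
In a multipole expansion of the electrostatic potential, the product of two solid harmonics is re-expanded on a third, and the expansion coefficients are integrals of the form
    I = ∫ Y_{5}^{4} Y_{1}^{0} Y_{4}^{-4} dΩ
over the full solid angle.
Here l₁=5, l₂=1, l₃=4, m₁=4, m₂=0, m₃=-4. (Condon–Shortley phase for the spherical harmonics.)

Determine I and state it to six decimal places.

0.147319

Rules hold: Σm=0, L=10 even, 4≤4≤6.
N = 11·3·9 = 297
Δ = 2!·8!·0!/11! = 1/495
Racah Σ t=1..1: t=1:−1/576 = -1/576
⇒ 3j(5 1 4; 0 0 0)² = 5/99, sgn -1
Racah Σ t=1..1: t=1:−1/40320 = -1/40320
⇒ 3j(5 1 4; 4 0 -4)² = 1/55, sgn -1
4πI² = N·(3j₀)²·(3jₘ)² = 3/11
I = +1·√(0.272727/4π) = 0.14731920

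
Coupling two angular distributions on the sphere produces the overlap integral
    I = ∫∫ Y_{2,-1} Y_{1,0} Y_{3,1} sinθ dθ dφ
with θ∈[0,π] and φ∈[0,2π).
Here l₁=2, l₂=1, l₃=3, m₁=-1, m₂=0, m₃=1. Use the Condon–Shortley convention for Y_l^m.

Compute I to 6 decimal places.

-0.233597

m-sum 0 ✓  L=6 even ✓  1≤3≤3 ✓
Π(2lᵢ+1) = 5×3×7 = 105
triangle coeff Δ(2,1,3) = 1/105
Σ_t [0,0]: t=0:+1/4 = 1/4
(3j)²=3/35 [(2 1 3; 0 0 0)], sign=-1
Σ_t [0,0]: t=0:+1/6 = 1/6
(3j)²=8/105 [(2 1 3; -1 0 1)], sign=+1
⇒ 4πI² = 24/35
I = (-1)√(24/35/(4π)) = -0.23359668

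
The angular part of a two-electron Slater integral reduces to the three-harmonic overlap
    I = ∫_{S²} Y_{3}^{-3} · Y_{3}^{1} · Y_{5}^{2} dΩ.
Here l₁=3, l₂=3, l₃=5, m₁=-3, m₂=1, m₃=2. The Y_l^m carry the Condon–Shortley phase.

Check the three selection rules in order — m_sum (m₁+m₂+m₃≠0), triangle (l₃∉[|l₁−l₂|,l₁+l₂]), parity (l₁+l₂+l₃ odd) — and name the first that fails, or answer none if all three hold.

parity

azimuthal sum: -3 + 1 + 2 = 0  ✓
0 ≤ 5 ≤ 6 (triangle on l)  ✓
L = 3 + 3 + 5 = 11 (odd)  ✗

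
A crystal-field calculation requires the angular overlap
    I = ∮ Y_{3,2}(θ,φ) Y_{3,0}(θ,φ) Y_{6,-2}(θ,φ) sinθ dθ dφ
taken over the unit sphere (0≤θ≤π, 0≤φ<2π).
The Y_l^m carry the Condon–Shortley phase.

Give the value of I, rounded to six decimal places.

0.177420

Checks pass: Σm=0; 12 even; l₃=6∈[0,6].
(2·3+1)(2·3+1)(2·6+1) = 637
Δ: 0! 6! 6! / 13! → 1/12012
sum: t=0:+1/1296 = 1/1296
3j²(3 3 6; 0 0 0) = Δ·Π!·Σ² = 100/3003  (sign +1)
sum: t=0:+1/4320 = 1/4320
3j²(3 3 6; 2 0 -2) = Δ·Π!·Σ² = 8/429  (sign +1)
combine: 4πI² = 637·100/3003·8/429 = 5600/14157
take √, sign +1: I = 0.17742036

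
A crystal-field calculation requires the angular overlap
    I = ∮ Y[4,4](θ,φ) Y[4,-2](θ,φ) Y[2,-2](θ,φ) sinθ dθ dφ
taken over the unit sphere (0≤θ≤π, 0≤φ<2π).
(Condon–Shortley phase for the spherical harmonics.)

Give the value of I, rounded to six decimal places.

-0.106180

m-sum 0 ✓  L=10 even ✓  0≤2≤8 ✓
Π(2lᵢ+1) = 9×9×5 = 405
triangle coeff Δ(4,4,2) = 1/13860
Σ_t [2,4]: t=2:+1/192 t=3:−1/36 t=4:+1/192 = -5/288
(3j)²=20/693 [(4 4 2; 0 0 0)], sign=-1
Σ_t [0,0]: t=0:+1/2880 = 1/2880
(3j)²=2/165 [(4 4 2; 4 -2 -2)], sign=+1
⇒ 4πI² = 120/847
I = (-1)√(120/847/(4π)) = -0.10618031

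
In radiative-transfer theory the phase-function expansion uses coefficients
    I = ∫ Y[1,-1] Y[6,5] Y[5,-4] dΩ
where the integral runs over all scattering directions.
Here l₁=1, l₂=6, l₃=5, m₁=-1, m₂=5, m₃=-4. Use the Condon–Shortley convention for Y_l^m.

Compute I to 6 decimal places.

-0.303018

Checks pass: Σm=0; 12 even; l₃=5∈[5,7].
(2·1+1)(2·6+1)(2·5+1) = 429
Δ: 2! 0! 10! / 13! → 1/858
sum: t=1:−1/14400 = -1/14400
3j²(1 6 5; 0 0 0) = Δ·Π!·Σ² = 6/143  (sign +1)
sum: t=2:+1/725760 = 1/725760
3j²(1 6 5; -1 5 -4) = Δ·Π!·Σ² = 5/78  (sign -1)
combine: 4πI² = 429·6/143·5/78 = 15/13
take √, sign -1: I = -0.30301841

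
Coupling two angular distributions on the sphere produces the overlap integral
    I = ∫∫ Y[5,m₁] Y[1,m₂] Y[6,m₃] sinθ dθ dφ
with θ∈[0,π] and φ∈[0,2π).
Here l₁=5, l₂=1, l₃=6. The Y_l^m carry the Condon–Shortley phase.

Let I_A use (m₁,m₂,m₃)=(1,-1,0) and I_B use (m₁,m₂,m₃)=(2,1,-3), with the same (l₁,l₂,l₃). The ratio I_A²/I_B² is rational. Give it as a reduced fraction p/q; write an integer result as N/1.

l's match ⇒ only the (l;m) 3-j factors differ between A and B.
A: triangle coeff Δ(5,1,6) = 1/858; Σ_t [0,0]: t=0:+1/34560 = 1/34560; (3j)²=5/286 [(5 1 6; 1 -1 0)], sign=+1
B: triangle coeff Δ(5,1,6) = 1/858; Σ_t [0,0]: t=0:+1/60480 = 1/60480; (3j)²=6/143 [(5 1 6; 2 1 -3)], sign=-1
I_A²/I_B² = (5/286)/(6/143) = 5/12

5/12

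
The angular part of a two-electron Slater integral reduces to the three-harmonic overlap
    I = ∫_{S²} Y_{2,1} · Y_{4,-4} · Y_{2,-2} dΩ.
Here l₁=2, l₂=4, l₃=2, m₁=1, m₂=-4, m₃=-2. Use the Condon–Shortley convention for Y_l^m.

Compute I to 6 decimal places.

1 − 4 − 2 = -5 ≠ 0: azimuthal integral kills it; I = 0

0.000000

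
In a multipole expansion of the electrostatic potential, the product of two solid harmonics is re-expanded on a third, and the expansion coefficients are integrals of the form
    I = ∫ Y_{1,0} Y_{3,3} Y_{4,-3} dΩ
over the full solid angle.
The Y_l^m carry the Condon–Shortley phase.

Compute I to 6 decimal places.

-0.162868

m-sum 0 ✓  L=8 even ✓  2≤4≤4 ✓
Π(2lᵢ+1) = 3×7×9 = 189
triangle coeff Δ(1,3,4) = 1/252
Σ_t [0,0]: t=0:+1/36 = 1/36
(3j)²=4/63 [(1 3 4; 0 0 0)], sign=+1
Σ_t [0,0]: t=0:+1/720 = 1/720
(3j)²=1/36 [(1 3 4; 0 3 -3)], sign=-1
⇒ 4πI² = 1/3
I = (-1)√(1/3/(4π)) = -0.16286750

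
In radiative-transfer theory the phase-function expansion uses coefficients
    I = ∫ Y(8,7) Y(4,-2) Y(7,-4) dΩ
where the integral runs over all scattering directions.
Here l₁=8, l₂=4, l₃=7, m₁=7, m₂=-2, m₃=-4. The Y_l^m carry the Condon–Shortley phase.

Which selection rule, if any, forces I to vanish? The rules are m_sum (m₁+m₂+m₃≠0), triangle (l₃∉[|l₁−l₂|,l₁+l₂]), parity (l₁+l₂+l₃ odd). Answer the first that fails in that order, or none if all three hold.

azimuthal sum: 7 − 2 − 4 = 1  ✗
4 ≤ 7 ≤ 12 (triangle on l)
L = 8 + 4 + 7 = 19 (odd)

m_sum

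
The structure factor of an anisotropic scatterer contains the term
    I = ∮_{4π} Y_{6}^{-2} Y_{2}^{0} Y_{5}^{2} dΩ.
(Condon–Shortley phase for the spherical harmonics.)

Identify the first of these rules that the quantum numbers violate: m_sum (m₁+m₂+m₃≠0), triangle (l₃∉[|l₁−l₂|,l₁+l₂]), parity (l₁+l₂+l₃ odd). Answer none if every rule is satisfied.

m₁+m₂+m₃ = -2 + 0 + 2 = 0  ✓
triangle: |6−2|=4 ≤ l₃=5 ≤ 6+2=8  ✓
parity: l₁+l₂+l₃ = 13 is odd  ✗

parity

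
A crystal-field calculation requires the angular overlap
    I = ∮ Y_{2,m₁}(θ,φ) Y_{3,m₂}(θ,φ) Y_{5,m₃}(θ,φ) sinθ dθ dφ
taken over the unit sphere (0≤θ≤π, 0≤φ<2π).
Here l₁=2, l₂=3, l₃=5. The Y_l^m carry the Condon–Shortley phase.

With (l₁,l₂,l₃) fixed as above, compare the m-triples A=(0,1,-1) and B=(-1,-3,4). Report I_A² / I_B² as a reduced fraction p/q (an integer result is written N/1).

15/14

l's match ⇒ only the (l;m) 3-j factors differ between A and B.
A: triangle coeff Δ(2,3,5) = 1/2310; Σ_t [0,0]: t=0:+1/192 = 1/192; (3j)²=3/77 [(2 3 5; 0 1 -1)], sign=+1
B: triangle coeff Δ(2,3,5) = 1/2310; Σ_t [0,0]: t=0:+1/4320 = 1/4320; (3j)²=2/55 [(2 3 5; -1 -3 4)], sign=-1
I_A²/I_B² = (3/77)/(2/55) = 15/14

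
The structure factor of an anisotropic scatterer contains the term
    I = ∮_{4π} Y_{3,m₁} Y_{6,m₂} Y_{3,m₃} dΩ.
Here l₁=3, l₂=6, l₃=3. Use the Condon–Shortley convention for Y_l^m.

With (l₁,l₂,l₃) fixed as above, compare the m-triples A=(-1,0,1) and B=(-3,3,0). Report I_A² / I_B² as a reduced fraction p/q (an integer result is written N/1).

75/28

Shared (l₁,l₂,l₃)=(3,6,3): N and (l;000)² cancel in I_A²/I_B².
A: Δ = 6!·0!·6!/13! = 1/12012; Racah Σ t=4..4: t=4:+1/2304 = 1/2304; ⇒ 3j(3 6 3; -1 0 1)² = 75/4004, sgn +1
B: Δ = 6!·0!·6!/13! = 1/12012; Racah Σ t=6..6: t=6:+1/25920 = 1/25920; ⇒ 3j(3 6 3; -3 3 0)² = 1/143, sgn -1
I_A²/I_B² = (75/4004)/(1/143) = 75/28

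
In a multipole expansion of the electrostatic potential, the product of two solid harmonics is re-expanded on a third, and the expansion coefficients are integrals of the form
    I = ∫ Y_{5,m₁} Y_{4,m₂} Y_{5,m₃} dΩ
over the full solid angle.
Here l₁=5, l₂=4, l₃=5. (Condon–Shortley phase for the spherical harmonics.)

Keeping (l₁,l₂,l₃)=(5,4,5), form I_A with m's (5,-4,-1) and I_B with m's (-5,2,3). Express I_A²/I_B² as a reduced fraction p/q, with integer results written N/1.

Same 5,4,5: normalisation and zero-m 3j drop out of the ratio.
A: Δ: 4! 6! 4! / 15! → 1/3153150; sum: t=0:+1/414720 = 1/414720; 3j²(5 4 5; 5 -4 -1) = Δ·Π!·Σ² = 2/429  (sign +1)
B: Δ: 4! 6! 4! / 15! → 1/3153150; sum: t=4:+1/69120 = 1/69120; 3j²(5 4 5; -5 2 3) = Δ·Π!·Σ² = 4/143  (sign +1)
I_A²/I_B² = (2/429)/(4/143) = 1/6

1/6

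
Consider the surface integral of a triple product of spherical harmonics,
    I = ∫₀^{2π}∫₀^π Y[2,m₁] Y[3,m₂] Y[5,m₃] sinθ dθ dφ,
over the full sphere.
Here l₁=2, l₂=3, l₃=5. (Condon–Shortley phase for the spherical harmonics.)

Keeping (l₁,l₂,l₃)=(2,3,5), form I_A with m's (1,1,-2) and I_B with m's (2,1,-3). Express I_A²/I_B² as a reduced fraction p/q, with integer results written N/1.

Same 2,3,5: normalisation and zero-m 3j drop out of the ratio.
A: Δ: 0! 4! 6! / 11! → 1/2310; sum: t=0:+1/288 = 1/288; 3j²(2 3 5; 1 1 -2) = Δ·Π!·Σ² = 1/22  (sign -1)
B: Δ: 0! 4! 6! / 11! → 1/2310; sum: t=0:+1/1152 = 1/1152; 3j²(2 3 5; 2 1 -3) = Δ·Π!·Σ² = 1/33  (sign +1)
I_A²/I_B² = (1/22)/(1/33) = 3/2

3/2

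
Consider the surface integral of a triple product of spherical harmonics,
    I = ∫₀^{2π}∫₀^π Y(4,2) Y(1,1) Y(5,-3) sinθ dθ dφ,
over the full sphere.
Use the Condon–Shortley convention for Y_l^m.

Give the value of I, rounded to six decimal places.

-0.259847

Rules hold: Σm=0, L=10 even, 3≤5≤5.
N = 9·3·11 = 297
Δ = 0!·8!·2!/11! = 1/495
Racah Σ t=0..0: t=0:+1/576 = 1/576
⇒ 3j(4 1 5; 0 0 0)² = 5/99, sgn -1
Racah Σ t=0..0: t=0:+1/2880 = 1/2880
⇒ 3j(4 1 5; 2 1 -3)² = 28/495, sgn +1
4πI² = N·(3j₀)²·(3jₘ)² = 28/33
I = -1·√(0.848485/4π) = -0.25984664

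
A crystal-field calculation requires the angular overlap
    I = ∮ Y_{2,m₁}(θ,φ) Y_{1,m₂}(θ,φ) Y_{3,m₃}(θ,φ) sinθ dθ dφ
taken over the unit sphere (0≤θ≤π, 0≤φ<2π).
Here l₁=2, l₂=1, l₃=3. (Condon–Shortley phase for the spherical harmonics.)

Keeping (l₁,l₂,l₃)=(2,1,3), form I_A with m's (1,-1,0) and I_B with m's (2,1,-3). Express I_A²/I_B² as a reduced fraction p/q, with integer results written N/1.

Same 2,1,3: normalisation and zero-m 3j drop out of the ratio.
A: Δ: 0! 4! 2! / 7! → 1/105; sum: t=0:+1/12 = 1/12; 3j²(2 1 3; 1 -1 0) = Δ·Π!·Σ² = 1/35  (sign -1)
B: Δ: 0! 4! 2! / 7! → 1/105; sum: t=0:+1/48 = 1/48; 3j²(2 1 3; 2 1 -3) = Δ·Π!·Σ² = 1/7  (sign +1)
I_A²/I_B² = (1/35)/(1/7) = 1/5

1/5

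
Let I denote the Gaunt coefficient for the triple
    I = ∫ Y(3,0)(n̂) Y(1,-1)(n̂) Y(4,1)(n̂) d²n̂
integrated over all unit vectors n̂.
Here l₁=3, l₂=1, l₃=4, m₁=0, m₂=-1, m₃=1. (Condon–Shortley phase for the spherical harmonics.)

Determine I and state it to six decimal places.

Rules hold: Σm=0, L=8 even, 2≤4≤4.
N = 7·3·9 = 189
Δ = 0!·6!·2!/9! = 1/252
Racah Σ t=0..0: t=0:+1/36 = 1/36
⇒ 3j(3 1 4; 0 0 0)² = 4/63, sgn +1
Racah Σ t=0..0: t=0:+1/72 = 1/72
⇒ 3j(3 1 4; 0 -1 1)² = 5/126, sgn -1
4πI² = N·(3j₀)²·(3jₘ)² = 10/21
I = -1·√(0.47619/4π) = -0.19466390

-0.194664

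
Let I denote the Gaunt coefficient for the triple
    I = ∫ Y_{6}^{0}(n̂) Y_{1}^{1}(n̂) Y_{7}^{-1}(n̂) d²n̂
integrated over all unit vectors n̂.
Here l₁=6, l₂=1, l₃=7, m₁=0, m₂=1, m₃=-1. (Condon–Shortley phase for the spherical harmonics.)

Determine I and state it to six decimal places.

Checks pass: Σm=0; 14 even; l₃=7∈[5,7].
(2·6+1)(2·1+1)(2·7+1) = 585
Δ: 0! 12! 2! / 15! → 1/1365
sum: t=0:+1/518400 = 1/518400
3j²(6 1 7; 0 0 0) = Δ·Π!·Σ² = 7/195  (sign -1)
sum: t=0:+1/1036800 = 1/1036800
3j²(6 1 7; 0 1 -1) = Δ·Π!·Σ² = 4/195  (sign +1)
combine: 4πI² = 585·7/195·4/195 = 28/65
take √, sign -1: I = -0.18514731

-0.185147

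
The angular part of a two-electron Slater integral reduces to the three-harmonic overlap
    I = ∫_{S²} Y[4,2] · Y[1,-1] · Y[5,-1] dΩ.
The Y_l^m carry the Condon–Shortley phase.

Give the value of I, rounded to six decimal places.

m-sum 0 ✓  L=10 even ✓  3≤5≤5 ✓
Π(2lᵢ+1) = 9×3×11 = 297
triangle coeff Δ(4,1,5) = 1/495
Σ_t [0,0]: t=0:+1/576 = 1/576
(3j)²=5/99 [(4 1 5; 0 0 0)], sign=-1
Σ_t [0,0]: t=0:+1/2880 = 1/2880
(3j)²=2/165 [(4 1 5; 2 -1 -1)], sign=+1
⇒ 4πI² = 2/11
I = (-1)√(2/11/(4π)) = -0.12028562

-0.120286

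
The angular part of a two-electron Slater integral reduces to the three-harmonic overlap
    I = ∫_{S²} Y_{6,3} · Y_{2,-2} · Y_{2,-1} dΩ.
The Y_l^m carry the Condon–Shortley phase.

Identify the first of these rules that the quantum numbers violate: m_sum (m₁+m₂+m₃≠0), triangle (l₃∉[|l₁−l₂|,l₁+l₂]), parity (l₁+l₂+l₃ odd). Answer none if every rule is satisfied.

triangle

m₁+m₂+m₃ = 3 − 2 − 1 = 0  ✓
triangle: |6−2|=4 ≤ l₃=2 ≤ 6+2=8  ✗
parity: l₁+l₂+l₃ = 10 is even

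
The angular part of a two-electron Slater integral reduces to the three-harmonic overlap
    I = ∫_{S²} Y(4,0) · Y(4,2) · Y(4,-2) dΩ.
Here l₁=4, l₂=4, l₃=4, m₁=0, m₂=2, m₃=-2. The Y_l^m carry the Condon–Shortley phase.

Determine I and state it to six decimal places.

-0.083698

Checks pass: Σm=0; 12 even; l₃=4∈[0,8].
(2·4+1)(2·4+1)(2·4+1) = 729
Δ: 4! 4! 4! / 13! → 1/450450
sum: t=0:+1/13824 t=1:−1/216 t=2:+1/64 t=3:−1/216 t=4:+1/13824 = 5/768
3j²(4 4 4; 0 0 0) = Δ·Π!·Σ² = 18/1001  (sign +1)
sum: t=2:+1/384 t=3:−1/216 t=4:+1/2304 = -11/6912
3j²(4 4 4; 0 2 -2) = Δ·Π!·Σ² = 11/1638  (sign -1)
combine: 4πI² = 729·18/1001·11/1638 = 729/8281
take √, sign -1: I = -0.08369845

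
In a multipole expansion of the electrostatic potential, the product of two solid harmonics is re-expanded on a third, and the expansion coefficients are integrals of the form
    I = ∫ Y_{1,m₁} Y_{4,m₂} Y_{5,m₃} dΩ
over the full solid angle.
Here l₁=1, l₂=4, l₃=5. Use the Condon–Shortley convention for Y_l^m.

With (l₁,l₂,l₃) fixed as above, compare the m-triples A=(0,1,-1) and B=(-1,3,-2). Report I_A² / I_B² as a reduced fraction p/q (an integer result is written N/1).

8/1

l's match ⇒ only the (l;m) 3-j factors differ between A and B.
A: triangle coeff Δ(1,4,5) = 1/495; Σ_t [0,0]: t=0:+1/720 = 1/720; (3j)²=8/165 [(1 4 5; 0 1 -1)], sign=+1
B: triangle coeff Δ(1,4,5) = 1/495; Σ_t [0,0]: t=0:+1/10080 = 1/10080; (3j)²=1/165 [(1 4 5; -1 3 -2)], sign=-1
I_A²/I_B² = (8/165)/(1/165) = 8/1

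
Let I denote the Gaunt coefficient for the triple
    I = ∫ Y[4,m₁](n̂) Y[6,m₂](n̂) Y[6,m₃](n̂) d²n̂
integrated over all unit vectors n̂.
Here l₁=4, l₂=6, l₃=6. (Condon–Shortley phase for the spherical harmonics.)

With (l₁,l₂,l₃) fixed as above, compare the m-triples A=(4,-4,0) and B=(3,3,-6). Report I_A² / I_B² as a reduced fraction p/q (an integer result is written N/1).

140/99

l's match ⇒ only the (l;m) 3-j factors differ between A and B.
A: triangle coeff Δ(4,6,6) = 1/15315300; Σ_t [0,0]: t=0:+1/829440 = 1/829440; (3j)²=35/2431 [(4 6 6; 4 -4 0)], sign=+1
B: triangle coeff Δ(4,6,6) = 1/15315300; Σ_t [1,1]: t=1:−1/5806080 = -1/5806080; (3j)²=9/884 [(4 6 6; 3 3 -6)], sign=-1
I_A²/I_B² = (35/2431)/(9/884) = 140/99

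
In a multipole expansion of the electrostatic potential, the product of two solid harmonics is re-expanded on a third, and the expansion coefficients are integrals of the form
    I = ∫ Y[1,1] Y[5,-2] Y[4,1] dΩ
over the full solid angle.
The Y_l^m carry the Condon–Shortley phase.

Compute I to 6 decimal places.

0.225034

m-sum 0 ✓  L=10 even ✓  4≤4≤6 ✓
Π(2lᵢ+1) = 3×11×9 = 297
triangle coeff Δ(1,5,4) = 1/495
Σ_t [1,1]: t=1:−1/576 = -1/576
(3j)²=5/99 [(1 5 4; 0 0 0)], sign=-1
Σ_t [0,0]: t=0:+1/1440 = 1/1440
(3j)²=7/165 [(1 5 4; 1 -2 1)], sign=-1
⇒ 4πI² = 7/11
I = (+1)√(7/11/(4π)) = 0.22503380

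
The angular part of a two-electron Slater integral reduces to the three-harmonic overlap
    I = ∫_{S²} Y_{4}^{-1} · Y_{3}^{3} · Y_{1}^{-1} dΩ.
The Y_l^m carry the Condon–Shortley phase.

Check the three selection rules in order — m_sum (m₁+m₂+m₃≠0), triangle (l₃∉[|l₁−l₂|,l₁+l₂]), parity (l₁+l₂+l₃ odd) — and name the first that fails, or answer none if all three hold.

m_sum

m₁+m₂+m₃ = -1 + 3 − 1 = 1  ✗
triangle: |4−3|=1 ≤ l₃=1 ≤ 4+3=7
parity: l₁+l₂+l₃ = 8 is even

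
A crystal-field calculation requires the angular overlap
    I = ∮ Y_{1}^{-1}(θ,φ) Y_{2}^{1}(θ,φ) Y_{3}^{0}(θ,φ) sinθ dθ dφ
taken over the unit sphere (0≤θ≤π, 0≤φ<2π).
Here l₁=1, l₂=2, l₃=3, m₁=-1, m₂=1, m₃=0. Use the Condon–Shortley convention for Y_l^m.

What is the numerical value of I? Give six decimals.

Rules hold: Σm=0, L=6 even, 1≤3≤3.
N = 3·5·7 = 105
Δ = 0!·2!·4!/7! = 1/105
Racah Σ t=0..0: t=0:+1/4 = 1/4
⇒ 3j(1 2 3; 0 0 0)² = 3/35, sgn -1
Racah Σ t=0..0: t=0:+1/12 = 1/12
⇒ 3j(1 2 3; -1 1 0)² = 1/35, sgn -1
4πI² = N·(3j₀)²·(3jₘ)² = 9/35
I = +1·√(0.257143/4π) = 0.14304817

0.143048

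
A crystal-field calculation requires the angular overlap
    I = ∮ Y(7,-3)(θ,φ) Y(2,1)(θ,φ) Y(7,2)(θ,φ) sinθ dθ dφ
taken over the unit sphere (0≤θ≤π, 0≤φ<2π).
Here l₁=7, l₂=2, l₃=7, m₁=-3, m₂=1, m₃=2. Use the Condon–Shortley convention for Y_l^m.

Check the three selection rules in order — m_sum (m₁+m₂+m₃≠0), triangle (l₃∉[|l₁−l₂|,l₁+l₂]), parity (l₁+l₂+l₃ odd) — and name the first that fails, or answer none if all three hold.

none

Σmᵢ = 0  ✓
l₃∈[|l₁−l₂|,l₁+l₂]=[5,9], have l₃=7  ✓
Σlᵢ = 16 ⇒ even  ✓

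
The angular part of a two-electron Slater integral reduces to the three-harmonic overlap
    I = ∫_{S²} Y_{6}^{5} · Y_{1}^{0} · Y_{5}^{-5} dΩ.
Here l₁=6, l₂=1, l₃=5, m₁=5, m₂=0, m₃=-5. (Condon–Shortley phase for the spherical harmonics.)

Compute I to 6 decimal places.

-0.135514

Rules hold: Σm=0, L=12 even, 5≤5≤7.
N = 13·3·11 = 429
Δ = 2!·10!·0!/13! = 1/858
Racah Σ t=1..1: t=1:−1/14400 = -1/14400
⇒ 3j(6 1 5; 0 0 0)² = 6/143, sgn +1
Racah Σ t=1..1: t=1:−1/3628800 = -1/3628800
⇒ 3j(6 1 5; 5 0 -5)² = 1/78, sgn -1
4πI² = N·(3j₀)²·(3jₘ)² = 3/13
I = -1·√(0.230769/4π) = -0.13551395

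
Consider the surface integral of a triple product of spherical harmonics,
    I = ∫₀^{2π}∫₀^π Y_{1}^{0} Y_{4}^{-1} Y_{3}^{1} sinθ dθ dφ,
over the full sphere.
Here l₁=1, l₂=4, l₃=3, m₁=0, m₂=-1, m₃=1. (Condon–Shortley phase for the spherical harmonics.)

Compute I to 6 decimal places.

Rules hold: Σm=0, L=8 even, 3≤3≤5.
N = 3·9·7 = 189
Δ = 2!·0!·6!/9! = 1/252
Racah Σ t=1..1: t=1:−1/36 = -1/36
⇒ 3j(1 4 3; 0 0 0)² = 4/63, sgn +1
Racah Σ t=1..1: t=1:−1/48 = -1/48
⇒ 3j(1 4 3; 0 -1 1)² = 5/84, sgn -1
4πI² = N·(3j₀)²·(3jₘ)² = 5/7
I = -1·√(0.714286/4π) = -0.23841361

-0.238414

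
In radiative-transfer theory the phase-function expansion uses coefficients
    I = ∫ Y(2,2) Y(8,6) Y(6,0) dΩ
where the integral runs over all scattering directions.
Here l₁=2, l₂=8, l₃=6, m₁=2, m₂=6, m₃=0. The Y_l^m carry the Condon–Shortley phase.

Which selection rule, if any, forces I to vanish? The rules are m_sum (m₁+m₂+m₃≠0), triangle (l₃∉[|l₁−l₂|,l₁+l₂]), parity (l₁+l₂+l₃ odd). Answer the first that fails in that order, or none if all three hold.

azimuthal sum: 2 + 6 + 0 = 8  ✗
6 ≤ 6 ≤ 10 (triangle on l)
L = 2 + 8 + 6 = 16 (even)

m_sum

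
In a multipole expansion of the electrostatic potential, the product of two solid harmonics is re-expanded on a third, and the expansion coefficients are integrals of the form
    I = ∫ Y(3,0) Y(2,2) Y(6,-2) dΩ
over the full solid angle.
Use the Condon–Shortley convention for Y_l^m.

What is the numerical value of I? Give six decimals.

triangle: need 1≤l₃≤5, have 6; I=0

0.000000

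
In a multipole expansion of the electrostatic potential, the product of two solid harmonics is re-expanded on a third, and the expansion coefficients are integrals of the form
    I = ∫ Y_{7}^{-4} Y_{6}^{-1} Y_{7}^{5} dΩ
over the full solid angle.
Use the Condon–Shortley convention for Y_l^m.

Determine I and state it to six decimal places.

0.117735

Rules hold: Σm=0, L=20 even, 1≤7≤13.
N = 15·13·15 = 2925
Δ = 6!·8!·6!/21! = 1/2444321880
Racah Σ t=0..6: t=0:+1/2612736000 t=1:−1/20736000 t=2:+1/1658880 t=3:−1/746496 t=4:+1/1658880 t=5:−1/20736000 t=6:+1/2612736000 = -1/4354560
⇒ 3j(7 6 7; 0 0 0)² = 1000/138567, sgn +1
Racah Σ t=3..5: t=3:−1/69672960 t=4:+1/29030400 t=5:−1/124416000 = 1/82944000
⇒ 3j(7 6 7; -4 -1 5)² = 693/83980, sgn +1
4πI² = N·(3j₀)²·(3jₘ)² = 236250/1356277
I = +1·√(0.17419/4π) = 0.11773532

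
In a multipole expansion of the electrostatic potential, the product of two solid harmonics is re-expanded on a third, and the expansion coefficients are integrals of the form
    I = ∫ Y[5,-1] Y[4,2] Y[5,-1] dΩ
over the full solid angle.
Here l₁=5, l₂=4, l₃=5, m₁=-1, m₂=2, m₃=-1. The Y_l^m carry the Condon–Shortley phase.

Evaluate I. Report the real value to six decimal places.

Rules hold: Σm=0, L=14 even, 1≤5≤9.
N = 11·9·11 = 1089
Δ = 4!·6!·4!/15! = 1/3153150
Racah Σ t=0..4: t=0:+1/69120 t=1:−1/1728 t=2:+1/576 t=3:−1/1728 t=4:+1/69120 = 7/11520
⇒ 3j(5 4 5; 0 0 0)² = 2/143, sgn -1
Racah Σ t=2..4: t=2:+1/4608 t=3:−1/1296 t=4:+1/4608 = -7/20736
⇒ 3j(5 4 5; -1 2 -1)² = 20/1287, sgn -1
4πI² = N·(3j₀)²·(3jₘ)² = 40/169
I = +1·√(0.236686/4π) = 0.13724032

0.137240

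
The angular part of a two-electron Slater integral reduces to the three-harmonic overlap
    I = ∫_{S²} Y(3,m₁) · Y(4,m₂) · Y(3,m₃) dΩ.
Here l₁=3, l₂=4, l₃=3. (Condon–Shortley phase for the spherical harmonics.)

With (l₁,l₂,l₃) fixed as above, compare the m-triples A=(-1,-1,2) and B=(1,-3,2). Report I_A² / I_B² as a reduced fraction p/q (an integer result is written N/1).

Same 3,4,3: normalisation and zero-m 3j drop out of the ratio.
A: Δ: 4! 2! 4! / 11! → 1/34650; sum: t=2:+1/48 t=3:−1/144 = 1/72; 3j²(3 4 3; -1 -1 2) = Δ·Π!·Σ² = 16/693  (sign -1)
B: Δ: 4! 2! 4! / 11! → 1/34650; sum: t=0:+1/288 t=1:−1/144 = -1/288; 3j²(3 4 3; 1 -3 2) = Δ·Π!·Σ² = 1/99  (sign +1)
I_A²/I_B² = (16/693)/(1/99) = 16/7

16/7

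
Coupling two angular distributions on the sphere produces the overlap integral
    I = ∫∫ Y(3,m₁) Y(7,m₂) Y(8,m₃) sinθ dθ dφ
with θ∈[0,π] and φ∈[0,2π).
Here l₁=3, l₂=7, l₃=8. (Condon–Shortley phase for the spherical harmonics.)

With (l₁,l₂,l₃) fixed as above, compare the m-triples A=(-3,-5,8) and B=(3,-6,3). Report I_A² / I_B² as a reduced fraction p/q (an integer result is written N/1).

l's match ⇒ only the (l;m) 3-j factors differ between A and B.
A: triangle coeff Δ(3,7,8) = 1/5290740; Σ_t [2,2]: t=2:+1/22992076800 = 1/22992076800; (3j)²=5/969 [(3 7 8; -3 -5 8)], sign=+1
B: triangle coeff Δ(3,7,8) = 1/5290740; Σ_t [0,0]: t=0:+1/1916006400 = 1/1916006400; (3j)²=5/4522 [(3 7 8; 3 -6 3)], sign=-1
I_A²/I_B² = (5/969)/(5/4522) = 14/3

14/3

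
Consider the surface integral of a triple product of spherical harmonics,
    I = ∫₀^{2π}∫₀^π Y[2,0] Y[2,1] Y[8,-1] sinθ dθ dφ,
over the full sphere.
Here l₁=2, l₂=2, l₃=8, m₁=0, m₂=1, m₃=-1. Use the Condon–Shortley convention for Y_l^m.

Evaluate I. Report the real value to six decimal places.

triangle: need 0≤l₃≤4, have 8; I=0

0.000000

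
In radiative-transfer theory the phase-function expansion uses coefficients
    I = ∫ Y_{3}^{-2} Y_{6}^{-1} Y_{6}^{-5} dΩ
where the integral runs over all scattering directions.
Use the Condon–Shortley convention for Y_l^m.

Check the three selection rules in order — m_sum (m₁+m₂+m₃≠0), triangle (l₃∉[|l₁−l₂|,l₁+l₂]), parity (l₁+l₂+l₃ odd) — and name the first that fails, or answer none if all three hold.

azimuthal sum: -2 − 1 − 5 = -8  ✗
3 ≤ 6 ≤ 9 (triangle on l)
L = 3 + 6 + 6 = 15 (odd)

m_sum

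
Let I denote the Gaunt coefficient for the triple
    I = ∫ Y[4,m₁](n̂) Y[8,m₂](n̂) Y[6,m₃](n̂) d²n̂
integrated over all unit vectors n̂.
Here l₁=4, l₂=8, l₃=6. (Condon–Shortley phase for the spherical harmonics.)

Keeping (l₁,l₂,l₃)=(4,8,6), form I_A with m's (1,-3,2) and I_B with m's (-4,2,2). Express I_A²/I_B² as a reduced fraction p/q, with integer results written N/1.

Shared (l₁,l₂,l₃)=(4,8,6): N and (l;000)² cancel in I_A²/I_B².
A: Δ = 6!·2!·10!/19! = 1/23279256; Racah Σ t=1..3: t=1:−1/4147200 t=2:+1/1451520 t=3:−1/5806080 = 1/3628800; ⇒ 3j(4 8 6; 1 -3 2)² = 320/29393, sgn +1
B: Δ = 6!·2!·10!/19! = 1/23279256; Racah Σ t=6..6: t=6:+1/24883200 = 1/24883200; ⇒ 3j(4 8 6; -4 2 2)² = 980/138567, sgn +1
I_A²/I_B² = (320/29393)/(980/138567) = 528/343

528/343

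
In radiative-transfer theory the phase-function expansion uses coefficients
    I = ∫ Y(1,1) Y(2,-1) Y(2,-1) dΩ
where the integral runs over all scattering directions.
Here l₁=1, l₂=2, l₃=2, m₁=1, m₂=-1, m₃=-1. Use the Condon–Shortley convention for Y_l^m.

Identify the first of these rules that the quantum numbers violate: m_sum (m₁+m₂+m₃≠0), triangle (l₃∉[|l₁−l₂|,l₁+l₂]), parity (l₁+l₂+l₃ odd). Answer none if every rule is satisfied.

azimuthal sum: 1 − 1 − 1 = -1  ✗
1 ≤ 2 ≤ 3 (triangle on l)
L = 1 + 2 + 2 = 5 (odd)

m_sum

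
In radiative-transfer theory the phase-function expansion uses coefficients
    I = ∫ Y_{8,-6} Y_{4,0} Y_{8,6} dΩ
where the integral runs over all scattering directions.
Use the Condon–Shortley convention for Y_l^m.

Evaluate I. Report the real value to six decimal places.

-0.133624

Checks pass: Σm=0; 20 even; l₃=8∈[4,12].
(2·8+1)(2·4+1)(2·8+1) = 2601
Δ: 4! 12! 4! / 21! → 1/185175900
sum: t=0:+1/557383680 t=1:−1/21772800 t=2:+1/8294400 t=3:−1/21772800 t=4:+1/557383680 = 1/30965760
3j²(8 4 8; 0 0 0) = Δ·Π!·Σ² = 36/4199  (sign +1)
sum: t=2:+1/7664025600 t=3:−1/1437004800 t=4:+1/4180377600 = -1/3065610240
3j²(8 4 8; -6 0 6) = Δ·Π!·Σ² = 13/1292  (sign -1)
combine: 4πI² = 2601·36/4199·13/1292 = 81/361
take √, sign -1: I = -0.13362385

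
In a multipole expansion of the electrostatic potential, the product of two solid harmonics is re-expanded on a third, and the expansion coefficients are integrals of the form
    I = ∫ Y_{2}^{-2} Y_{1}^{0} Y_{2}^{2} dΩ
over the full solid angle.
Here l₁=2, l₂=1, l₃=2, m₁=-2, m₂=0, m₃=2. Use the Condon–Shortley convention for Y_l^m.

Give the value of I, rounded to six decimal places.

Σlᵢ=5 odd — θ-integrand is odd under cosθ→−cosθ; I=0

0.000000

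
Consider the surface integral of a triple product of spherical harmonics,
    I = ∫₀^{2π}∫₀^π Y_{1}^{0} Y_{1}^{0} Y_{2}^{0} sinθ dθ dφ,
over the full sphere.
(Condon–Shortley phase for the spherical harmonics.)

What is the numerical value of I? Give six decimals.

Checks pass: Σm=0; 4 even; l₃=2∈[0,2].
(2·1+1)(2·1+1)(2·2+1) = 45
Δ: 0! 2! 2! / 5! → 1/30
sum: t=0:+1/1 = 1/1
3j²(1 1 2; 0 0 0) = Δ·Π!·Σ² = 2/15  (sign +1)
(m-triple is (0,0,0) — same symbol as above.)
combine: 4πI² = 45·2/15·2/15 = 4/5
take √, sign +1: I = 0.25231325

0.252313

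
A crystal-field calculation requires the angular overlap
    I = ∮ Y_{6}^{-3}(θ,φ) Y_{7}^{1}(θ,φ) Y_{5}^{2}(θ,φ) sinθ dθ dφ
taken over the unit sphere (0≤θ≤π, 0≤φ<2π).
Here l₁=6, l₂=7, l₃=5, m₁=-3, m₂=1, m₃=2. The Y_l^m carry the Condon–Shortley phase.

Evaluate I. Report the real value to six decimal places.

0.051638

m-sum 0 ✓  L=18 even ✓  1≤5≤13 ✓
Π(2lᵢ+1) = 13×15×11 = 2145
triangle coeff Δ(6,7,5) = 1/174594420
Σ_t [2,6]: t=2:+1/4147200 t=3:−1/207360 t=4:+1/82944 t=5:−1/207360 t=6:+1/4147200 = 1/345600
(3j)²=420/46189 [(6 7 5; 0 0 0)], sign=-1
Σ_t [5,8]: t=5:−1/622080 t=6:+1/414720 t=7:−1/2419200 t=8:+1/174182400 = 23/58060800
(3j)²=1587/923780 [(6 7 5; -3 1 2)], sign=-1
⇒ 4πI² = 499905/14919047
I = (+1)√(499905/14919047/(4π)) = 0.05163786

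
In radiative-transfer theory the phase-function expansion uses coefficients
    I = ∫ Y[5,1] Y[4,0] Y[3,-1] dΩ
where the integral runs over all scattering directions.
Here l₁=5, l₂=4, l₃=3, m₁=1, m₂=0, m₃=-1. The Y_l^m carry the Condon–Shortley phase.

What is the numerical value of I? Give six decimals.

-0.086020

m-sum 0 ✓  L=12 even ✓  1≤3≤9 ✓
Π(2lᵢ+1) = 11×9×7 = 693
triangle coeff Δ(5,4,3) = 1/180180
Σ_t [2,4]: t=2:+1/576 t=3:−1/144 t=4:+1/576 = -1/288
(3j)²=20/1001 [(5 4 3; 0 0 0)], sign=+1
Σ_t [2,4]: t=2:+1/384 t=3:−1/216 t=4:+1/2304 = -11/6912
(3j)²=11/1638 [(5 4 3; 1 0 -1)], sign=-1
⇒ 4πI² = 110/1183
I = (-1)√(110/1183/(4π)) = -0.08601992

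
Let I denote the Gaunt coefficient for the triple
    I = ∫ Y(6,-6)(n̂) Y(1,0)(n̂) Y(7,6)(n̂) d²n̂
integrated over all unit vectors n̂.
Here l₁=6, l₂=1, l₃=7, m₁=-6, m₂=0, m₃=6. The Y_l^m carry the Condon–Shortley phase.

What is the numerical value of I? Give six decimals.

m-sum 0 ✓  L=14 even ✓  5≤7≤7 ✓
Π(2lᵢ+1) = 13×3×15 = 585
triangle coeff Δ(6,1,7) = 1/1365
Σ_t [0,0]: t=0:+1/518400 = 1/518400
(3j)²=7/195 [(6 1 7; 0 0 0)], sign=-1
Σ_t [0,0]: t=0:+1/479001600 = 1/479001600
(3j)²=1/105 [(6 1 7; -6 0 6)], sign=-1
⇒ 4πI² = 1/5
I = (+1)√(1/5/(4π)) = 0.12615663

0.126157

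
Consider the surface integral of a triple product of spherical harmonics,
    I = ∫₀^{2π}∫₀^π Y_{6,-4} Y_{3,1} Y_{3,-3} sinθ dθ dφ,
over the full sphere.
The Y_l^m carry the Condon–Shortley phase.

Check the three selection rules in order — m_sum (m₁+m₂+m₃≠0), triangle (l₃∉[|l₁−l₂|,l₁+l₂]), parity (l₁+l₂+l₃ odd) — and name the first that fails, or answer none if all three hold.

m₁+m₂+m₃ = -4 + 1 − 3 = -6  ✗
triangle: |6−3|=3 ≤ l₃=3 ≤ 6+3=9
parity: l₁+l₂+l₃ = 12 is even

m_sum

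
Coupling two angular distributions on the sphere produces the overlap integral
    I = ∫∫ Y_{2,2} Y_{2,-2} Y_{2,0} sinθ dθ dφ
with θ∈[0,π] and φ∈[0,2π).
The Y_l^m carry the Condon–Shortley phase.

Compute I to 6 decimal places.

-0.180224

m-sum 0 ✓  L=6 even ✓  0≤2≤4 ✓
Π(2lᵢ+1) = 5×5×5 = 125
triangle coeff Δ(2,2,2) = 1/630
Σ_t [0,2]: t=0:+1/8 t=1:−1/1 t=2:+1/8 = -3/4
(3j)²=2/35 [(2 2 2; 0 0 0)], sign=-1
Σ_t [0,0]: t=0:+1/8 = 1/8
(3j)²=2/35 [(2 2 2; 2 -2 0)], sign=+1
⇒ 4πI² = 20/49
I = (-1)√(20/49/(4π)) = -0.18022375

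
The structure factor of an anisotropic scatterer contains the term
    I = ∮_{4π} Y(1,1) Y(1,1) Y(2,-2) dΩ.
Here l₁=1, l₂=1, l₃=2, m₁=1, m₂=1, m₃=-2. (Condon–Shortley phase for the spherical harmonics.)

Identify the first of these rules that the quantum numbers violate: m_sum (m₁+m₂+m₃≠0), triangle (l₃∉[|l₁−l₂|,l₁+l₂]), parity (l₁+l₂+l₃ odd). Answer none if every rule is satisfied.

Σmᵢ = 0  ✓
l₃∈[|l₁−l₂|,l₁+l₂]=[0,2], have l₃=2  ✓
Σlᵢ = 4 ⇒ even  ✓

none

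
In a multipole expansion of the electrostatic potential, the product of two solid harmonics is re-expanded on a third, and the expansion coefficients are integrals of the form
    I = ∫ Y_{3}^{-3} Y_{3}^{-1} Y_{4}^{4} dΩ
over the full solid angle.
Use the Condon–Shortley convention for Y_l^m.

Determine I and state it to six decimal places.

-0.166198

m-sum 0 ✓  L=10 even ✓  0≤4≤6 ✓
Π(2lᵢ+1) = 7×7×9 = 441
triangle coeff Δ(3,3,4) = 1/34650
Σ_t [0,2]: t=0:+1/72 t=1:−1/16 t=2:+1/72 = -5/144
(3j)²=2/77 [(3 3 4; 0 0 0)], sign=-1
Σ_t [2,2]: t=2:+1/1152 = 1/1152
(3j)²=1/33 [(3 3 4; -3 -1 4)], sign=+1
⇒ 4πI² = 42/121
I = (-1)√(42/121/(4π)) = -0.16619847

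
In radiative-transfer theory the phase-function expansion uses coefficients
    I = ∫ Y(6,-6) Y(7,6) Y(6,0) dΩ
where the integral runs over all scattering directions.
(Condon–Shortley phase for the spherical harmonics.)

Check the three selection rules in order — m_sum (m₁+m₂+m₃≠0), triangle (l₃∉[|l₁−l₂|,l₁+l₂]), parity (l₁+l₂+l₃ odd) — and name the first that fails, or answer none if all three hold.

parity

azimuthal sum: -6 + 6 + 0 = 0  ✓
1 ≤ 6 ≤ 13 (triangle on l)  ✓
L = 6 + 7 + 6 = 19 (odd)  ✗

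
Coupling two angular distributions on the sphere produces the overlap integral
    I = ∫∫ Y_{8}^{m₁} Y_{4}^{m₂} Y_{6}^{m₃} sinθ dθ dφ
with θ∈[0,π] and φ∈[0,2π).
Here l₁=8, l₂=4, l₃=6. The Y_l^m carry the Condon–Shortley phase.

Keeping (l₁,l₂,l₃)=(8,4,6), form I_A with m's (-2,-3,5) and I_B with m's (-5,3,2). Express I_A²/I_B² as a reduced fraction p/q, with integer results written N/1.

841/78

l's match ⇒ only the (l;m) 3-j factors differ between A and B.
A: triangle coeff Δ(8,4,6) = 1/23279256; Σ_t [0,1]: t=0:+1/2612736000 t=1:−1/87091200 = -29/2612736000; (3j)²=841/302328 [(8 4 6; -2 -3 5)], sign=+1
B: triangle coeff Δ(8,4,6) = 1/23279256; Σ_t [5,6]: t=5:−1/19353600 t=6:+1/21772800 = -1/174182400; (3j)²=1/3876 [(8 4 6; -5 3 2)], sign=-1
I_A²/I_B² = (841/302328)/(1/3876) = 841/78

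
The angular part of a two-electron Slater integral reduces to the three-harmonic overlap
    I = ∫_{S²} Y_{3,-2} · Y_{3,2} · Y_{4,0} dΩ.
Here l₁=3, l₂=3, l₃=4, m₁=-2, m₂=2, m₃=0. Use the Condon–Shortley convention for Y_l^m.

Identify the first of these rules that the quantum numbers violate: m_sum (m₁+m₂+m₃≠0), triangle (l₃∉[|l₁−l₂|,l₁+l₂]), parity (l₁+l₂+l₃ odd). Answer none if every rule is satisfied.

azimuthal sum: -2 + 2 + 0 = 0  ✓
0 ≤ 4 ≤ 6 (triangle on l)  ✓
L = 3 + 3 + 4 = 10 (even)  ✓

none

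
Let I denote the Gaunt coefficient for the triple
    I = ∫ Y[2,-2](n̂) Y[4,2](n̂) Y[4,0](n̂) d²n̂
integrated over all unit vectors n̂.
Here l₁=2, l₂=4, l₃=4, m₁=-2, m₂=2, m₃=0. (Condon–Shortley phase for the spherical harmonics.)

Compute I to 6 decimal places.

-0.190365

m-sum 0 ✓  L=10 even ✓  2≤4≤6 ✓
Π(2lᵢ+1) = 5×9×9 = 405
triangle coeff Δ(2,4,4) = 1/13860
Σ_t [0,2]: t=0:+1/192 t=1:−1/36 t=2:+1/192 = -5/288
(3j)²=20/693 [(2 4 4; 0 0 0)], sign=-1
Σ_t [2,2]: t=2:+1/192 = 1/192
(3j)²=3/77 [(2 4 4; -2 2 0)], sign=+1
⇒ 4πI² = 2700/5929
I = (-1)√(2700/5929/(4π)) = -0.19036462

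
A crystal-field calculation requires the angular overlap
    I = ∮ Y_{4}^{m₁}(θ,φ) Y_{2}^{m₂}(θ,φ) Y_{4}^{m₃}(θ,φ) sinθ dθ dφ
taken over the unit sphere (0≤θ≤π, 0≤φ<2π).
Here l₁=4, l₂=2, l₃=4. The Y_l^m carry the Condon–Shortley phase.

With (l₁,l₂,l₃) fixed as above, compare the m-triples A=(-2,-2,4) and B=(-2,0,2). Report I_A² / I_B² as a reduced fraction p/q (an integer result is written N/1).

21/8

Same 4,2,4: normalisation and zero-m 3j drop out of the ratio.
A: Δ: 2! 6! 2! / 11! → 1/13860; sum: t=0:+1/2880 = 1/2880; 3j²(4 2 4; -2 -2 4) = Δ·Π!·Σ² = 2/165  (sign +1)
B: Δ: 2! 6! 2! / 11! → 1/13860; sum: t=0:+1/2880 t=1:−1/120 t=2:+1/192 = -1/360; 3j²(4 2 4; -2 0 2) = Δ·Π!·Σ² = 16/3465  (sign -1)
I_A²/I_B² = (2/165)/(16/3465) = 21/8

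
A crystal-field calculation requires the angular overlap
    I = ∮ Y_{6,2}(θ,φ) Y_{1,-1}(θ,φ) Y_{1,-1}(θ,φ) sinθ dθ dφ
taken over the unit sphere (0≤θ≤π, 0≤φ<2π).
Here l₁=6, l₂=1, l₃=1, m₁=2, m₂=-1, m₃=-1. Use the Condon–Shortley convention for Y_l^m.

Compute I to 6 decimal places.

0.000000

l₃=1 ∉ [5,7] — triangle fails ⇒ I = 0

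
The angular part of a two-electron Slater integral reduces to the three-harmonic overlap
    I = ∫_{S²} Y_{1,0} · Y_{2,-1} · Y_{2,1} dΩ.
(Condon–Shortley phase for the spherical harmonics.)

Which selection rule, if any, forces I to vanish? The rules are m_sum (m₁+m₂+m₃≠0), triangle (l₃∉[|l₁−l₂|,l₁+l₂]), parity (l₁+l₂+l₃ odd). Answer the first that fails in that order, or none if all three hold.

parity

azimuthal sum: 0 − 1 + 1 = 0  ✓
1 ≤ 2 ≤ 3 (triangle on l)  ✓
L = 1 + 2 + 2 = 5 (odd)  ✗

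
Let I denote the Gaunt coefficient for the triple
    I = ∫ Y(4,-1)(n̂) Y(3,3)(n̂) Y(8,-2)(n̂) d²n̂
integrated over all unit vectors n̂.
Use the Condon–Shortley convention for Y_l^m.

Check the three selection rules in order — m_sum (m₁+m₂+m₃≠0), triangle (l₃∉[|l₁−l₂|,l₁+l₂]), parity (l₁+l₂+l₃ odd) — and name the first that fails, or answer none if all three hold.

triangle

azimuthal sum: -1 + 3 − 2 = 0  ✓
1 ≤ 8 ≤ 7 (triangle on l)  ✗
L = 4 + 3 + 8 = 15 (odd)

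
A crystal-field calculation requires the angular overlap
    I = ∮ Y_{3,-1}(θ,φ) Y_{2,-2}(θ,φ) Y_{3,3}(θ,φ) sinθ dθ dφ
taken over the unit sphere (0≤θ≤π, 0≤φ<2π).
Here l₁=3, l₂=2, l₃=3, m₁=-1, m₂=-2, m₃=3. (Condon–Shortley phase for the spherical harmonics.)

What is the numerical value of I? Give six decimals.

0.132981

Checks pass: Σm=0; 8 even; l₃=3∈[1,5].
(2·3+1)(2·2+1)(2·3+1) = 245
Δ: 2! 4! 2! / 9! → 1/3780
sum: t=0:+1/24 t=1:−1/4 t=2:+1/24 = -1/6
3j²(3 2 3; 0 0 0) = Δ·Π!·Σ² = 4/105  (sign +1)
sum: t=0:+1/96 = 1/96
3j²(3 2 3; -1 -2 3) = Δ·Π!·Σ² = 1/42  (sign +1)
combine: 4πI² = 245·4/105·1/42 = 2/9
take √, sign +1: I = 0.13298076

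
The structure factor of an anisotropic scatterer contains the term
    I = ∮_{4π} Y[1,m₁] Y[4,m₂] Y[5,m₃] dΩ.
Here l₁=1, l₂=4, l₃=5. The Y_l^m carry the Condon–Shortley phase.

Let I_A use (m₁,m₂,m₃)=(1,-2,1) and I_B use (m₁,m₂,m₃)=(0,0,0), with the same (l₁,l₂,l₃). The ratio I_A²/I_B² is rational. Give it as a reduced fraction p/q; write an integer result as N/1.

6/25

Same 1,4,5: normalisation and zero-m 3j drop out of the ratio.
A: Δ: 0! 2! 8! / 11! → 1/495; sum: t=0:+1/2880 = 1/2880; 3j²(1 4 5; 1 -2 1) = Δ·Π!·Σ² = 2/165  (sign +1)
B: Δ: 0! 2! 8! / 11! → 1/495; sum: t=0:+1/576 = 1/576; 3j²(1 4 5; 0 0 0) = Δ·Π!·Σ² = 5/99  (sign -1)
I_A²/I_B² = (2/165)/(5/99) = 6/25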